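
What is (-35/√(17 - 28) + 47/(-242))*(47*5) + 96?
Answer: 12187/242 + 8225*I*√11/11 ≈ 50.359 + 2479.9*I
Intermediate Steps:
(-35/√(17 - 28) + 47/(-242))*(47*5) + 96 = (-35*(-I*√11/11) + 47*(-1/242))*235 + 96 = (-35*(-I*√11/11) - 47/242)*235 + 96 = (-(-35)*I*√11/11 - 47/242)*235 + 96 = (35*I*√11/11 - 47/242)*235 + 96 = (-47/242 + 35*I*√11/11)*235 + 96 = (-11045/242 + 8225*I*√11/11) + 96 = 12187/242 + 8225*I*√11/11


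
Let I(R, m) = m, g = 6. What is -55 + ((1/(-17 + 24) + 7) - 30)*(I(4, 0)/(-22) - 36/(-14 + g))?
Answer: -1105/7 ≈ -157.86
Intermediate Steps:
-55 + ((1/(-17 + 24) + 7) - 30)*(I(4, 0)/(-22) - 36/(-14 + g)) = -55 + ((1/(-17 + 24) + 7) - 30)*(0/(-22) - 36/(-14 + 6)) = -55 + ((1/7 + 7) - 30)*(0*(-1/22) - 36/(-8)) = -55 + ((⅐ + 7) - 30)*(0 - 36*(-⅛)) = -55 + (50/7 - 30)*(0 + 9/2) = -55 - 160/7*9/2 = -55 - 720/7 = -1105/7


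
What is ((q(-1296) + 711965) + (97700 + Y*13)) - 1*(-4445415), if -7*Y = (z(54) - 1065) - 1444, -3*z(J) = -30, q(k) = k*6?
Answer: 5251945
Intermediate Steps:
q(k) = 6*k
z(J) = 10 (z(J) = -1/3*(-30) = 10)
Y = 357 (Y = -((10 - 1065) - 1444)/7 = -(-1055 - 1444)/7 = -1/7*(-2499) = 357)
((q(-1296) + 711965) + (97700 + Y*13)) - 1*(-4445415) = ((6*(-1296) + 711965) + (97700 + 357*13)) - 1*(-4445415) = ((-7776 + 711965) + (97700 + 4641)) + 4445415 = (704189 + 102341) + 4445415 = 806530 + 4445415 = 5251945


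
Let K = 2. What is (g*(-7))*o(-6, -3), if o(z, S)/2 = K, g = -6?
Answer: 168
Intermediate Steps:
o(z, S) = 4 (o(z, S) = 2*2 = 4)
(g*(-7))*o(-6, -3) = -6*(-7)*4 = 42*4 = 168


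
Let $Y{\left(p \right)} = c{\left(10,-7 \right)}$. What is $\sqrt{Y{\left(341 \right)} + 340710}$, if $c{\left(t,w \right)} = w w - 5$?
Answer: $\sqrt{340754} \approx 583.74$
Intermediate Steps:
$c{\left(t,w \right)} = -5 + w^{2}$ ($c{\left(t,w \right)} = w^{2} - 5 = -5 + w^{2}$)
$Y{\left(p \right)} = 44$ ($Y{\left(p \right)} = -5 + \left(-7\right)^{2} = -5 + 49 = 44$)
$\sqrt{Y{\left(341 \right)} + 340710} = \sqrt{44 + 340710} = \sqrt{340754}$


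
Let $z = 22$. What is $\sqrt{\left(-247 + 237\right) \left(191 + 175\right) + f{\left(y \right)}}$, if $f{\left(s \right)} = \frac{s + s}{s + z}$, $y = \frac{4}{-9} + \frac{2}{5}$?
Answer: $\frac{i \sqrt{223293187}}{247} \approx 60.498 i$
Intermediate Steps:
$y = - \frac{2}{45}$ ($y = 4 \left(- \frac{1}{9}\right) + 2 \cdot \frac{1}{5} = - \frac{4}{9} + \frac{2}{5} = - \frac{2}{45} \approx -0.044444$)
$f{\left(s \right)} = \frac{2 s}{22 + s}$ ($f{\left(s \right)} = \frac{s + s}{s + 22} = \frac{2 s}{22 + s}$)
$\sqrt{\left(-247 + 237\right) \left(191 + 175\right) + f{\left(y \right)}} = \sqrt{\left(-247 + 237\right) \left(191 + 175\right) + 2 \left(- \frac{2}{45}\right) \frac{1}{22 - \frac{2}{45}}} = \sqrt{\left(-10\right) 366 + 2 \left(- \frac{2}{45}\right) \frac{1}{\frac{988}{45}}} = \sqrt{-3660 + 2 \left(- \frac{2}{45}\right) \frac{45}{988}} = \sqrt{-3660 - \frac{1}{247}} = \sqrt{- \frac{904021}{247}} = \frac{i \sqrt{223293187}}{247}$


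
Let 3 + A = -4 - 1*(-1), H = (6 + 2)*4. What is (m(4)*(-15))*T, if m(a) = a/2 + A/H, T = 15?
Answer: -6525/16 ≈ -407.81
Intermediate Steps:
H = 32 (H = 8*4 = 32)
A = -6 (A = -3 + (-4 - 1*(-1)) = -3 + (-4 + 1) = -3 - 3 = -6)
m(a) = -3/16 + a/2 (m(a) = a/2 - 6/32 = a*(½) - 6*1/32 = a/2 - 3/16 = -3/16 + a/2)
(m(4)*(-15))*T = ((-3/16 + (½)*4)*(-15))*15 = ((-3/16 + 2)*(-15))*15 = ((29/16)*(-15))*15 = -435/16*15 = -6525/16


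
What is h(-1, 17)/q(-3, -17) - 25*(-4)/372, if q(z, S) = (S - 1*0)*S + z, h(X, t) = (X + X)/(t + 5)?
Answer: 78557/292578 ≈ 0.26850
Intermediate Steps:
h(X, t) = 2*X/(5 + t) (h(X, t) = (2*X)/(5 + t) = 2*X/(5 + t))
q(z, S) = z + S² (q(z, S) = (S + 0)*S + z = S*S + z = S² + z = z + S²)
h(-1, 17)/q(-3, -17) - 25*(-4)/372 = (2*(-1)/(5 + 17))/(-3 + (-17)²) - 25*(-4)/372 = (2*(-1)/22)/(-3 + 289) + 100*(1/372) = (2*(-1)*(1/22))/286 + 25/93 = -1/11*1/286 + 25/93 = -1/3146 + 25/93 = 78557/292578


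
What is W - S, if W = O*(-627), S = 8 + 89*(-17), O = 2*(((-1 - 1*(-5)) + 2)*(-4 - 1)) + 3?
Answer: 37244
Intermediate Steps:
O = -57 (O = 2*(((-1 + 5) + 2)*(-5)) + 3 = 2*((4 + 2)*(-5)) + 3 = 2*(6*(-5)) + 3 = 2*(-30) + 3 = -60 + 3 = -57)
S = -1505 (S = 8 - 1513 = -1505)
W = 35739 (W = -57*(-627) = 35739)
W - S = 35739 - 1*(-1505) = 35739 + 1505 = 37244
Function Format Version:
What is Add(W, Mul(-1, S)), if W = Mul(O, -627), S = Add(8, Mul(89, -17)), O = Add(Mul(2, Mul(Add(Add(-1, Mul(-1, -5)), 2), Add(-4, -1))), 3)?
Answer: 37244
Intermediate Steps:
O = -57 (O = Add(Mul(2, Mul(Add(Add(-1, 5), 2), -5)), 3) = Add(Mul(2, Mul(Add(4, 2), -5)), 3) = Add(Mul(2, Mul(6, -5)), 3) = Add(Mul(2, -30), 3) = Add(-60, 3) = -57)
S = -1505 (S = Add(8, -1513) = -1505)
W = 35739 (W = Mul(-57, -627) = 35739)
Add(W, Mul(-1, S)) = Add(35739, Mul(-1, -1505)) = Add(35739, 1505) = 37244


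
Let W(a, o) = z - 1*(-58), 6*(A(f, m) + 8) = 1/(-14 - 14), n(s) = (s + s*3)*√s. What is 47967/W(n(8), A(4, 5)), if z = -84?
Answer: -47967/26 ≈ -1844.9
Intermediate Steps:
n(s) = 4*s^(3/2) (n(s) = (s + 3*s)*√s = (4*s)*√s = 4*s^(3/2))
A(f, m) = -1345/168 (A(f, m) = -8 + 1/(6*(-14 - 14)) = -8 + (⅙)/(-28) = -8 + (⅙)*(-1/28) = -8 - 1/168 = -1345/168)
W(a, o) = -26 (W(a, o) = -84 - 1*(-58) = -84 + 58 = -26)
47967/W(n(8), A(4, 5)) = 47967/(-26) = 47967*(-1/26) = -47967/26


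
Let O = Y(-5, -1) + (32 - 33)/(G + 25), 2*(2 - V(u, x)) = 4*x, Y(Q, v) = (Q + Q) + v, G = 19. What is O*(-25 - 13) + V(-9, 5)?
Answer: 9039/22 ≈ 410.86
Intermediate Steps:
Y(Q, v) = v + 2*Q (Y(Q, v) = 2*Q + v = v + 2*Q)
V(u, x) = 2 - 2*x
O = -485/44 (O = (-1 + 2*(-5)) + (32 - 33)/(19 + 25) = (-1 - 10) - 1/44 = -11 - 1*1/44 = -11 - 1/44 = -485/44 ≈ -11.023)
O*(-25 - 13) + V(-9, 5) = -485*(-25 - 13)/44 + (2 - 2*5) = -485/44*(-38) + (2 - 10) = 9215/22 - 8 = 9039/22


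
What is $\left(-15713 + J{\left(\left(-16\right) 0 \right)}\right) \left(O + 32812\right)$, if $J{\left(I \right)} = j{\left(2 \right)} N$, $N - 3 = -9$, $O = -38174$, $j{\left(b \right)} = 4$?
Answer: $84381794$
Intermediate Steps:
$N = -6$ ($N = 3 - 9 = -6$)
$J{\left(I \right)} = -24$ ($J{\left(I \right)} = 4 \left(-6\right) = -24$)
$\left(-15713 + J{\left(\left(-16\right) 0 \right)}\right) \left(O + 32812\right) = \left(-15713 - 24\right) \left(-38174 + 32812\right) = \left(-15737\right) \left(-5362\right) = 84381794$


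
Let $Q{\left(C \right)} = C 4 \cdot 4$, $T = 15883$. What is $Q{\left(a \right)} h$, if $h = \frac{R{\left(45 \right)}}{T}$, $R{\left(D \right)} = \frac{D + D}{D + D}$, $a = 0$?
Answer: $0$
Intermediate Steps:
$R{\left(D \right)} = 1$ ($R{\left(D \right)} = \frac{2 D}{2 D} = 2 D \frac{1}{2 D} = 1$)
$Q{\left(C \right)} = 16 C$ ($Q{\left(C \right)} = 4 C 4 = 16 C$)
$h = \frac{1}{15883}$ ($h = 1 \cdot \frac{1}{15883} = \frac{1}{15883} \approx 6.296 \cdot 10^{-5}$)
$Q{\left(a \right)} h = 16 \cdot 0 \cdot \frac{1}{15883} = 0 \cdot \frac{1}{15883} = 0$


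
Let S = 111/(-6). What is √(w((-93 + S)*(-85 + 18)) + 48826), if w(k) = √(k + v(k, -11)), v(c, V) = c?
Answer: √(48826 + √14941) ≈ 221.24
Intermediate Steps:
S = -37/2 (S = 111*(-⅙) = -37/2 ≈ -18.500)
w(k) = √2*√k (w(k) = √(k + k) = √(2*k) = √2*√k)
√(w((-93 + S)*(-85 + 18)) + 48826) = √(√2*√((-93 - 37/2)*(-85 + 18)) + 48826) = √(√2*√(-223/2*(-67)) + 48826) = √(√2*√(14941/2) + 48826) = √(√2*(√29882/2) + 48826) = √(√14941 + 48826) = √(48826 + √14941)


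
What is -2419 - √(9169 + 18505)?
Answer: -2419 - √27674 ≈ -2585.4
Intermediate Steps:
-2419 - √(9169 + 18505) = -2419 - √27674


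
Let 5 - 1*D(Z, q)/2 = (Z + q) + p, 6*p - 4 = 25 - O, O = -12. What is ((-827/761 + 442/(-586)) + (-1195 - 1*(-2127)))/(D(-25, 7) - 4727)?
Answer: -155550258/785087933 ≈ -0.19813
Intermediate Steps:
p = 41/6 (p = 2/3 + (25 - 1*(-12))/6 = 2/3 + (25 + 12)/6 = 2/3 + (1/6)*37 = 2/3 + 37/6 = 41/6 ≈ 6.8333)
D(Z, q) = -11/3 - 2*Z - 2*q (D(Z, q) = 10 - 2*((Z + q) + 41/6) = 10 - 2*(41/6 + Z + q) = 10 + (-41/3 - 2*Z - 2*q) = -11/3 - 2*Z - 2*q)
((-827/761 + 442/(-586)) + (-1195 - 1*(-2127)))/(D(-25, 7) - 4727) = ((-827/761 + 442/(-586)) + (-1195 - 1*(-2127)))/((-11/3 - 2*(-25) - 2*7) - 4727) = ((-827*1/761 + 442*(-1/586)) + (-1195 + 2127))/((-11/3 + 50 - 14) - 4727) = ((-827/761 - 221/293) + 932)/(97/3 - 4727) = (-410492/222973 + 932)/(-14084/3) = (207400344/222973)*(-3/14084) = -155550258/785087933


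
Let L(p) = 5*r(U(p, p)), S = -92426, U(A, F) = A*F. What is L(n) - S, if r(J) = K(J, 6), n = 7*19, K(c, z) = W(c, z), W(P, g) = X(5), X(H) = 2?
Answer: 92436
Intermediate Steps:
W(P, g) = 2
K(c, z) = 2
n = 133
r(J) = 2
L(p) = 10 (L(p) = 5*2 = 10)
L(n) - S = 10 - 1*(-92426) = 10 + 92426 = 92436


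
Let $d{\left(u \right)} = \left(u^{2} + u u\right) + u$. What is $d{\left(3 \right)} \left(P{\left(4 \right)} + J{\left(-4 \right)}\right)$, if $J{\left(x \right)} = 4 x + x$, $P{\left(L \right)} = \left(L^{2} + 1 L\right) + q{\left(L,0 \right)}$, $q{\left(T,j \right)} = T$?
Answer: $84$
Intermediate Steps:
$d{\left(u \right)} = u + 2 u^{2}$ ($d{\left(u \right)} = \left(u^{2} + u^{2}\right) + u = 2 u^{2} + u = u + 2 u^{2}$)
$P{\left(L \right)} = L^{2} + 2 L$ ($P{\left(L \right)} = \left(L^{2} + 1 L\right) + L = \left(L^{2} + L\right) + L = \left(L + L^{2}\right) + L = L^{2} + 2 L$)
$J{\left(x \right)} = 5 x$
$d{\left(3 \right)} \left(P{\left(4 \right)} + J{\left(-4 \right)}\right) = 3 \left(1 + 2 \cdot 3\right) \left(4 \left(2 + 4\right) + 5 \left(-4\right)\right) = 3 \left(1 + 6\right) \left(4 \cdot 6 - 20\right) = 3 \cdot 7 \left(24 - 20\right) = 21 \cdot 4 = 84$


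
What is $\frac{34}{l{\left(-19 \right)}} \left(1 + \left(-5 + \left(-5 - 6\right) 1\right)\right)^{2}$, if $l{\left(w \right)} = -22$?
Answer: $- \frac{3825}{11} \approx -347.73$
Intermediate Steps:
$\frac{34}{l{\left(-19 \right)}} \left(1 + \left(-5 + \left(-5 - 6\right) 1\right)\right)^{2} = \frac{34}{-22} \left(1 + \left(-5 + \left(-5 - 6\right) 1\right)\right)^{2} = 34 \left(- \frac{1}{22}\right) \left(1 + \left(-5 + \left(-5 - 6\right) 1\right)\right)^{2} = - \frac{17 \left(1 - 16\right)^{2}}{11} = - \frac{17 \left(-15\right)^{2}}{11} = \left(- \frac{17}{11}\right) 225 = - \frac{3825}{11}$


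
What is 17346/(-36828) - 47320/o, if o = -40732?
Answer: 43173487/62503254 ≈ 0.69074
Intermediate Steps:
17346/(-36828) - 47320/o = 17346/(-36828) - 47320/(-40732) = 17346*(-1/36828) - 47320*(-1/40732) = -2891/6138 + 11830/10183 = 43173487/62503254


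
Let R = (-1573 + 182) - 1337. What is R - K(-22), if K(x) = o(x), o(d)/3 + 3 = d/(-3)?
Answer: -2741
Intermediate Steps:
o(d) = -9 - d (o(d) = -9 + 3*(d/(-3)) = -9 + 3*(d*(-⅓)) = -9 + 3*(-d/3) = -9 - d)
K(x) = -9 - x
R = -2728 (R = -1391 - 1337 = -2728)
R - K(-22) = -2728 - (-9 - 1*(-22)) = -2728 - (-9 + 22) = -2728 - 1*13 = -2728 - 13 = -2741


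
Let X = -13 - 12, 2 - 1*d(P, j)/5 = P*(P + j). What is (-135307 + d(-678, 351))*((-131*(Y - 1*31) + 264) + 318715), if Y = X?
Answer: -405879407505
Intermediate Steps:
d(P, j) = 10 - 5*P*(P + j)
X = -25
Y = -25
(-135307 + d(-678, 351))*((-131*(Y - 1*31) + 264) + 318715) = (-135307 + (10 - 5*(-678)² - 5*(-678)*351))*((-131*(-25 - 1*31) + 264) + 318715) = (-135307 + (10 - 5*459684 + 1189890))*((-131*(-25 - 31) + 264) + 318715) = (-135307 + (10 - 2298420 + 1189890))*((-131*(-56) + 264) + 318715) = (-135307 - 1108520)*((7336 + 264) + 318715) = -1243827*(7600 + 318715) = -1243827*326315 = -405879407505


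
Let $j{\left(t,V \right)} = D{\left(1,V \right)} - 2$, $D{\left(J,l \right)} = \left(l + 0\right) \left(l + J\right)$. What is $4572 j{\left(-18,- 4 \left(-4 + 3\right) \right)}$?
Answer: $82296$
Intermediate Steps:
$D{\left(J,l \right)} = l \left(J + l\right)$
$j{\left(t,V \right)} = -2 + V \left(1 + V\right)$ ($j{\left(t,V \right)} = V \left(1 + V\right) - 2 = -2 + V \left(1 + V\right)$)
$4572 j{\left(-18,- 4 \left(-4 + 3\right) \right)} = 4572 \left(-2 + - 4 \left(-4 + 3\right) \left(1 - 4 \left(-4 + 3\right)\right)\right) = 4572 \left(-2 + \left(-4\right) \left(-1\right) \left(1 - -4\right)\right) = 4572 \left(-2 + 4 \left(1 + 4\right)\right) = 4572 \left(-2 + 4 \cdot 5\right) = 4572 \left(-2 + 20\right) = 4572 \cdot 18 = 82296$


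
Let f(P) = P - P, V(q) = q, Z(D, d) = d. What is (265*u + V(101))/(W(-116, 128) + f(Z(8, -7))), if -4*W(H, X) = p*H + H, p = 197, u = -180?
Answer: -47599/5742 ≈ -8.2896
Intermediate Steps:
W(H, X) = -99*H/2 (W(H, X) = -(197*H + H)/4 = -99*H/2)
f(P) = 0
(265*u + V(101))/(W(-116, 128) + f(Z(8, -7))) = (265*(-180) + 101)/(-99/2*(-116) + 0) = (-47700 + 101)/(5742 + 0) = -47599/5742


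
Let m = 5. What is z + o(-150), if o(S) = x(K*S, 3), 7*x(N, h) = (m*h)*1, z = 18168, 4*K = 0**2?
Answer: 127191/7 ≈ 18170.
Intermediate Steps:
K = 0 (K = (1/4)*0**2 = (1/4)*0 = 0)
x(N, h) = 5*h/7 (x(N, h) = ((5*h)*1)/7 = (5*h)/7 = 5*h/7)
o(S) = 15/7 (o(S) = (5/7)*3 = 15/7)
z + o(-150) = 18168 + 15/7 = 127191/7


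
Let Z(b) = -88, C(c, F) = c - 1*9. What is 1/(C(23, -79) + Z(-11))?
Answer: -1/74 ≈ -0.013514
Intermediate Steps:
C(c, F) = -9 + c (C(c, F) = c - 9 = -9 + c)
1/(C(23, -79) + Z(-11)) = 1/((-9 + 23) - 88) = 1/(14 - 88) = 1/(-74) = -1/74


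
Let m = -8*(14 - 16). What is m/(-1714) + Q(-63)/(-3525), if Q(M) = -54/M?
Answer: -67514/7048825 ≈ -0.0095780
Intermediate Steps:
m = 16 (m = -8*(-2) = 16)
m/(-1714) + Q(-63)/(-3525) = 16/(-1714) - 54/(-63)/(-3525) = 16*(-1/1714) - 54*(-1/63)*(-1/3525) = -8/857 + (6/7)*(-1/3525) = -8/857 - 2/8225 = -67514/7048825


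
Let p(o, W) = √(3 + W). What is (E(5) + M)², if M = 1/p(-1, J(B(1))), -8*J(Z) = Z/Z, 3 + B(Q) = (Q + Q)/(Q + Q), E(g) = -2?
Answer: 100/23 - 8*√46/23 ≈ 1.9888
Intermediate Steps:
B(Q) = -2 (B(Q) = -3 + (Q + Q)/(Q + Q) = -3 + (2*Q)/((2*Q)) = -3 + (2*Q)*(1/(2*Q)) = -3 + 1 = -2)
J(Z) = -⅛ (J(Z) = -Z/(8*Z) = -⅛*1 = -⅛)
M = 2*√46/23 (M = 1/(√(3 - ⅛)) = 1/(√(23/8)) = 1/(√46/4) = 2*√46/23 ≈ 0.58977)
(E(5) + M)² = (-2 + 2*√46/23)²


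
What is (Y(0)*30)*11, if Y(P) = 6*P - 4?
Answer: -1320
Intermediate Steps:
Y(P) = -4 + 6*P
(Y(0)*30)*11 = ((-4 + 6*0)*30)*11 = ((-4 + 0)*30)*11 = -4*30*11 = -120*11 = -1320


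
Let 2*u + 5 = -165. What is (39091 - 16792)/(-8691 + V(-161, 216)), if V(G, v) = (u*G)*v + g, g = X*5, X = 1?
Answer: 22299/2947274 ≈ 0.0075660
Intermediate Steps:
u = -85 (u = -5/2 + (½)*(-165) = -5/2 - 165/2 = -85)
g = 5 (g = 1*5 = 5)
V(G, v) = 5 - 85*G*v (V(G, v) = (-85*G)*v + 5 = -85*G*v + 5 = 5 - 85*G*v)
(39091 - 16792)/(-8691 + V(-161, 216)) = (39091 - 16792)/(-8691 + (5 - 85*(-161)*216)) = 22299/(-8691 + (5 + 2955960)) = 22299/(-8691 + 2955965) = 22299/2947274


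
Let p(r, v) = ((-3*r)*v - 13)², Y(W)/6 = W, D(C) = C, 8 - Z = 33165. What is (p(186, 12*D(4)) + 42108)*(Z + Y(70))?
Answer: -23509137554629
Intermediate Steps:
Z = -33157 (Z = 8 - 1*33165 = 8 - 33165 = -33157)
Y(W) = 6*W
p(r, v) = (-13 - 3*r*v)² (p(r, v) = (-3*r*v - 13)² = (-13 - 3*r*v)²)
(p(186, 12*D(4)) + 42108)*(Z + Y(70)) = ((13 + 3*186*(12*4))² + 42108)*(-33157 + 6*70) = ((13 + 3*186*48)² + 42108)*(-33157 + 420) = ((13 + 26784)² + 42108)*(-32737) = (26797² + 42108)*(-32737) = (718079209 + 42108)*(-32737) = 718121317*(-32737) = -23509137554629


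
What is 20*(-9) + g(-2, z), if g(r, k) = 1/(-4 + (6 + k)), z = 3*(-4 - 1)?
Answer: -2341/13 ≈ -180.08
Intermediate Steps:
z = -15 (z = 3*(-5) = -15)
g(r, k) = 1/(2 + k)
20*(-9) + g(-2, z) = 20*(-9) + 1/(2 - 15) = -180 + 1/(-13) = -180 - 1/13 = -2341/13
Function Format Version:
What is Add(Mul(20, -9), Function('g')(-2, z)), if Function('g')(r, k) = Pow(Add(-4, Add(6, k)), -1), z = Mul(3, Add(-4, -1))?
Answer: Rational(-2341, 13) ≈ -180.08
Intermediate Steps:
z = -15 (z = Mul(3, -5) = -15)
Function('g')(r, k) = Pow(Add(2, k), -1)
Add(Mul(20, -9), Function('g')(-2, z)) = Add(Mul(20, -9), Pow(Add(2, -15), -1)) = Add(-180, Pow(-13, -1)) = Add(-180, Rational(-1, 13)) = Rational(-2341, 13)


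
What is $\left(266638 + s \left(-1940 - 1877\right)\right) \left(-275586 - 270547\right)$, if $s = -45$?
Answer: $-239426345599$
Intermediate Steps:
$\left(266638 + s \left(-1940 - 1877\right)\right) \left(-275586 - 270547\right) = \left(266638 - 45 \left(-1940 - 1877\right)\right) \left(-275586 - 270547\right) = \left(266638 - 45 \left(-1940 - 1877\right)\right) \left(-546133\right) = \left(266638 - -171765\right) \left(-546133\right) = \left(266638 + 171765\right) \left(-546133\right) = 438403 \left(-546133\right) = -239426345599$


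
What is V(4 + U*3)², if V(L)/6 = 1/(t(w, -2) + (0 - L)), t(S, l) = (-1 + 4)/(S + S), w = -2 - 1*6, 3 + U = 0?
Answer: 9216/5929 ≈ 1.5544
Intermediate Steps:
U = -3 (U = -3 + 0 = -3)
w = -8 (w = -2 - 6 = -8)
t(S, l) = 3/(2*S) (t(S, l) = 3/((2*S)) = 3*(1/(2*S)) = 3/(2*S))
V(L) = 6/(-3/16 - L) (V(L) = 6/((3/2)/(-8) + (0 - L)) = 6/((3/2)*(-⅛) - L) = 6/(-3/16 - L))
V(4 + U*3)² = (-96/(3 + 16*(4 - 3*3)))² = (-96/(3 + 16*(4 - 9)))² = (-96/(3 + 16*(-5)))² = (-96/(3 - 80))² = (-96/(-77))² = (-96*(-1/77))² = (96/77)² = 9216/5929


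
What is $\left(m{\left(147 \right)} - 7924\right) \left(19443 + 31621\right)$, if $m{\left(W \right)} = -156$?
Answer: $-412597120$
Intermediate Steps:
$\left(m{\left(147 \right)} - 7924\right) \left(19443 + 31621\right) = \left(-156 - 7924\right) \left(19443 + 31621\right) = \left(-156 - 7924\right) 51064 = \left(-8080\right) 51064 = -412597120$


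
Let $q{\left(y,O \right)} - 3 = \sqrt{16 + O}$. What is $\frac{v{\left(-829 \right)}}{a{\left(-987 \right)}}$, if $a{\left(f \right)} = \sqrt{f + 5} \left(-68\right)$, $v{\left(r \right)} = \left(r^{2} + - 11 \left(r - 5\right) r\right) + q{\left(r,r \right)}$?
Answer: $\frac{i \sqrt{982} \left(-6918002 + i \sqrt{813}\right)}{66776} \approx -0.013381 - 3246.5 i$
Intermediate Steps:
$q{\left(y,O \right)} = 3 + \sqrt{16 + O}$
$v{\left(r \right)} = 3 + r^{2} + \sqrt{16 + r} + r \left(55 - 11 r\right)$ ($v{\left(r \right)} = \left(r^{2} + - 11 \left(r - 5\right) r\right) + \left(3 + \sqrt{16 + r}\right) = \left(r^{2} + - 11 \left(-5 + r\right) r\right) + \left(3 + \sqrt{16 + r}\right) = \left(r^{2} + \left(55 - 11 r\right) r\right) + \left(3 + \sqrt{16 + r}\right) = \left(r^{2} + r \left(55 - 11 r\right)\right) + \left(3 + \sqrt{16 + r}\right) = 3 + r^{2} + \sqrt{16 + r} + r \left(55 - 11 r\right)$)
$a{\left(f \right)} = - 68 \sqrt{5 + f}$ ($a{\left(f \right)} = \sqrt{5 + f} \left(-68\right) = - 68 \sqrt{5 + f}$)
$\frac{v{\left(-829 \right)}}{a{\left(-987 \right)}} = \frac{3 + \sqrt{16 - 829} - 10 \left(-829\right)^{2} + 55 \left(-829\right)}{\left(-68\right) \sqrt{5 - 987}} = \frac{3 + \sqrt{-813} - 6872410 - 45595}{\left(-68\right) \sqrt{-982}} = \frac{3 + i \sqrt{813} - 6872410 - 45595}{\left(-68\right) i \sqrt{982}} = \frac{-6918002 + i \sqrt{813}}{\left(-68\right) i \sqrt{982}} = \left(-6918002 + i \sqrt{813}\right) \frac{i \sqrt{982}}{66776} = \frac{i \sqrt{982} \left(-6918002 + i \sqrt{813}\right)}{66776}$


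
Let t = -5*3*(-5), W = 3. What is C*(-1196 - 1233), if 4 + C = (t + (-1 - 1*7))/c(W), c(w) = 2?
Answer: -143311/2 ≈ -71656.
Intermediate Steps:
t = 75 (t = -15*(-5) = 75)
C = 59/2 (C = -4 + (75 + (-1 - 1*7))/2 = -4 + (75 + (-1 - 7))*(1/2) = -4 + (75 - 8)*(1/2) = -4 + 67*(1/2) = -4 + 67/2 = 59/2 ≈ 29.500)
C*(-1196 - 1233) = 59*(-1196 - 1233)/2 = (59/2)*(-2429) = -143311/2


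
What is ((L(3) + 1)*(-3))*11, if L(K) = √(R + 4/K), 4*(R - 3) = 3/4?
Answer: -33 - 11*√651/4 ≈ -103.17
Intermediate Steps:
R = 51/16 (R = 3 + (3/4)/4 = 3 + (3*(¼))/4 = 3 + (¼)*(¾) = 3 + 3/16 = 51/16 ≈ 3.1875)
L(K) = √(51/16 + 4/K)
((L(3) + 1)*(-3))*11 = ((√(51 + 64/3)/4 + 1)*(-3))*11 = ((√(217/3)/4 + 1)*(-3))*11 = (((√651/3)/4 + 1)*(-3))*11 = ((√651/12 + 1)*(-3))*11 = ((1 + √651/12)*(-3))*11 = (-3 - √651/4)*11 = -33 - 11*√651/4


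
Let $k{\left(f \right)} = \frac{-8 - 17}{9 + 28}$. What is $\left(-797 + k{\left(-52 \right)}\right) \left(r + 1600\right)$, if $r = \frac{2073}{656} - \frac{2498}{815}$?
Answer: $- \frac{12624241726899}{9890840} \approx -1.2764 \cdot 10^{6}$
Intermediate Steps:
$k{\left(f \right)} = - \frac{25}{37}$
$r = \frac{50807}{534640}$ ($r = 2073 \cdot \frac{1}{656} - \frac{2498}{815} = \frac{2073}{656} - \frac{2498}{815} = \frac{50807}{534640} \approx 0.09503$)
$\left(-797 + k{\left(-52 \right)}\right) \left(r + 1600\right) = \left(-797 - \frac{25}{37}\right) \left(\frac{50807}{534640} + 1600\right) = \left(- \frac{29514}{37}\right) \frac{855474807}{534640} = - \frac{12624241726899}{9890840}$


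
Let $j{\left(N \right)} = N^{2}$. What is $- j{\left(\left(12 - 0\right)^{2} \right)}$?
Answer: $-20736$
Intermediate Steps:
$- j{\left(\left(12 - 0\right)^{2} \right)} = - \left(\left(12 - 0\right)^{2}\right)^{2} = - \left(\left(12 + 0\right)^{2}\right)^{2} = - \left(12^{2}\right)^{2} = - 144^{2} = \left(-1\right) 20736 = -20736$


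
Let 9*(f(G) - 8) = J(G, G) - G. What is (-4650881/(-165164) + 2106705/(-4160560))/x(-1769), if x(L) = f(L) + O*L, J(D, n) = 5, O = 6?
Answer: -8551042932933/3218726443938560 ≈ -0.0026567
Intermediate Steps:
f(G) = 77/9 - G/9 (f(G) = 8 + (5 - G)/9 = 8 + (5/9 - G/9) = 77/9 - G/9)
x(L) = 77/9 + 53*L/9 (x(L) = (77/9 - L/9) + 6*L = 77/9 + 53*L/9)
(-4650881/(-165164) + 2106705/(-4160560))/x(-1769) = (-4650881/(-165164) + 2106705/(-4160560))/(77/9 + (53/9)*(-1769)) = (-4650881*(-1/165164) + 2106705*(-1/4160560))/(77/9 - 93757/9) = (4650881/165164 - 421341/832112)/(-93680/9) = (950115881437/34358736592)*(-9/93680) = -8551042932933/3218726443938560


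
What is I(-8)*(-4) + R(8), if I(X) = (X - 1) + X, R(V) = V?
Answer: 76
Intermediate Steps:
I(X) = -1 + 2*X (I(X) = (-1 + X) + X = -1 + 2*X)
I(-8)*(-4) + R(8) = (-1 + 2*(-8))*(-4) + 8 = (-1 - 16)*(-4) + 8 = -17*(-4) + 8 = 68 + 8 = 76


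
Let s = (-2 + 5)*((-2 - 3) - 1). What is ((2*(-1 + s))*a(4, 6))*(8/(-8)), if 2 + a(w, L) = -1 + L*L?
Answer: 1254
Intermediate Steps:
a(w, L) = -3 + L² (a(w, L) = -2 + (-1 + L*L) = -2 + (-1 + L²) = -3 + L²)
s = -18 (s = 3*(-5 - 1) = 3*(-6) = -18)
((2*(-1 + s))*a(4, 6))*(8/(-8)) = ((2*(-1 - 18))*(-3 + 6²))*(8/(-8)) = ((2*(-19))*(-3 + 36))*(8*(-⅛)) = -38*33*(-1) = -1254*(-1) = 1254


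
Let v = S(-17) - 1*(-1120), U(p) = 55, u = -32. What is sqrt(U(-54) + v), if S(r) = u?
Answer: 3*sqrt(127) ≈ 33.808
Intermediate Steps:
S(r) = -32
v = 1088 (v = -32 - 1*(-1120) = -32 + 1120 = 1088)
sqrt(U(-54) + v) = sqrt(55 + 1088) = sqrt(1143) = 3*sqrt(127)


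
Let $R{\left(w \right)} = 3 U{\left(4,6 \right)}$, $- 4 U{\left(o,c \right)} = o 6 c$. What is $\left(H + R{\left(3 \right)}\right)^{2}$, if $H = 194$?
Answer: $7396$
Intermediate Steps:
$U{\left(o,c \right)} = - \frac{3 c o}{2}$ ($U{\left(o,c \right)} = - \frac{o 6 c}{4} = - \frac{6 o c}{4} = - \frac{6 c o}{4} = - \frac{3 c o}{2}$)
$R{\left(w \right)} = -108$ ($R{\left(w \right)} = 3 \left(\left(- \frac{3}{2}\right) 6 \cdot 4\right) = 3 \left(-36\right) = -108$)
$\left(H + R{\left(3 \right)}\right)^{2} = \left(194 - 108\right)^{2} = 86^{2} = 7396$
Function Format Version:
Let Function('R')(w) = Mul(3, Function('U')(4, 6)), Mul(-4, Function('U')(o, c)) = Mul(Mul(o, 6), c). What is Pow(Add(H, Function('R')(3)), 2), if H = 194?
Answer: 7396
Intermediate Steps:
Function('U')(o, c) = Mul(Rational(-3, 2), c, o) (Function('U')(o, c) = Mul(Rational(-1, 4), Mul(Mul(o, 6), c)) = Mul(Rational(-1, 4), Mul(Mul(6, o), c)) = Mul(Rational(-1, 4), Mul(6, c, o)) = Mul(Rational(-3, 2), c, o))
Function('R')(w) = -108 (Function('R')(w) = Mul(3, Mul(Rational(-3, 2), 6, 4)) = Mul(3, -36) = -108)
Pow(Add(H, Function('R')(3)), 2) = Pow(Add(194, -108), 2) = Pow(86, 2) = 7396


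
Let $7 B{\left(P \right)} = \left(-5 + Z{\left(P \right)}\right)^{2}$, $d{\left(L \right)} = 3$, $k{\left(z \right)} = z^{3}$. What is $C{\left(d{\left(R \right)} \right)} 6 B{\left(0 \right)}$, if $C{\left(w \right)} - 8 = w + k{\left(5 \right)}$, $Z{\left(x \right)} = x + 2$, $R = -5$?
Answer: $\frac{7344}{7} \approx 1049.1$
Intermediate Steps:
$Z{\left(x \right)} = 2 + x$
$B{\left(P \right)} = \frac{\left(-3 + P\right)^{2}}{7}$ ($B{\left(P \right)} = \frac{\left(-5 + \left(2 + P\right)\right)^{2}}{7} = \frac{\left(-3 + P\right)^{2}}{7}$)
$C{\left(w \right)} = 133 + w$ ($C{\left(w \right)} = 8 + \left(w + 5^{3}\right) = 8 + \left(w + 125\right) = 8 + \left(125 + w\right) = 133 + w$)
$C{\left(d{\left(R \right)} \right)} 6 B{\left(0 \right)} = \left(133 + 3\right) 6 \frac{\left(-3 + 0\right)^{2}}{7} = 136 \cdot 6 \frac{\left(-3\right)^{2}}{7} = 816 \cdot \frac{1}{7} \cdot 9 = 816 \cdot \frac{9}{7} = \frac{7344}{7}$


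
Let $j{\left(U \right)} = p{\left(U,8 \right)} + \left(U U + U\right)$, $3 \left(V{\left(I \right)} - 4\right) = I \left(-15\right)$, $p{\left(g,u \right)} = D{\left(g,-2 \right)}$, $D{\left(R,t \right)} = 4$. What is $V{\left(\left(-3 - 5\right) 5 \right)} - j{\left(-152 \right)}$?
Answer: $-22752$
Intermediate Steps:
$p{\left(g,u \right)} = 4$
$V{\left(I \right)} = 4 - 5 I$ ($V{\left(I \right)} = 4 + \frac{I \left(-15\right)}{3} = 4 + \frac{\left(-15\right) I}{3} = 4 - 5 I$)
$j{\left(U \right)} = 4 + U + U^{2}$ ($j{\left(U \right)} = 4 + \left(U U + U\right) = 4 + \left(U^{2} + U\right) = 4 + \left(U + U^{2}\right) = 4 + U + U^{2}$)
$V{\left(\left(-3 - 5\right) 5 \right)} - j{\left(-152 \right)} = \left(4 - 5 \left(-3 - 5\right) 5\right) - \left(4 - 152 + \left(-152\right)^{2}\right) = \left(4 - 5 \left(-3 - 5\right) 5\right) - \left(4 - 152 + 23104\right) = \left(4 - 5 \left(-3 - 5\right) 5\right) - 22956 = \left(4 - 5 \left(\left(-8\right) 5\right)\right) - 22956 = \left(4 - -200\right) - 22956 = \left(4 + 200\right) - 22956 = 204 - 22956 = -22752$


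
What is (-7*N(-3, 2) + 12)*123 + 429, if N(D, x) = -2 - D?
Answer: 1044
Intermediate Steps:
(-7*N(-3, 2) + 12)*123 + 429 = (-7*(-2 - 1*(-3)) + 12)*123 + 429 = (-7*(-2 + 3) + 12)*123 + 429 = (-7*1 + 12)*123 + 429 = (-7 + 12)*123 + 429 = 5*123 + 429 = 615 + 429 = 1044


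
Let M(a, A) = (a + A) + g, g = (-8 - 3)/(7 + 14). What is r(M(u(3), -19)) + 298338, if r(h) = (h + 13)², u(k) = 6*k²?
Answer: 132561067/441 ≈ 3.0059e+5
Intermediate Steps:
g = -11/21 ≈ -0.52381
M(a, A) = -11/21 + A + a (M(a, A) = (a + A) - 11/21 = (A + a) - 11/21 = -11/21 + A + a)
r(h) = (13 + h)²
r(M(u(3), -19)) + 298338 = (13 + (-11/21 - 19 + 6*3²))² + 298338 = (13 + (-11/21 - 19 + 6*9))² + 298338 = (13 + (-11/21 - 19 + 54))² + 298338 = (13 + 724/21)² + 298338 = (997/21)² + 298338 = 994009/441 + 298338 = 132561067/441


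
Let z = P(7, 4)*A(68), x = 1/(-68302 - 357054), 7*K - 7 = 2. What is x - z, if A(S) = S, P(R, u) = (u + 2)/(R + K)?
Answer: -607408397/12335324 ≈ -49.241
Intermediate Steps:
K = 9/7 (K = 1 + (⅐)*2 = 1 + 2/7 = 9/7 ≈ 1.2857)
P(R, u) = (2 + u)/(9/7 + R) (P(R, u) = (u + 2)/(R + 9/7) = (2 + u)/(9/7 + R))
x = -1/425356 (x = 1/(-425356) = -1/425356 ≈ -2.3510e-6)
z = 1428/29 (z = (7*(2 + 4)/(9 + 7*7))*68 = (7*6/(9 + 49))*68 = (7*6/58)*68 = (7*(1/58)*6)*68 = (21/29)*68 = 1428/29 ≈ 49.241)
x - z = -1/425356 - 1*1428/29 = -1/425356 - 1428/29 = -607408397/12335324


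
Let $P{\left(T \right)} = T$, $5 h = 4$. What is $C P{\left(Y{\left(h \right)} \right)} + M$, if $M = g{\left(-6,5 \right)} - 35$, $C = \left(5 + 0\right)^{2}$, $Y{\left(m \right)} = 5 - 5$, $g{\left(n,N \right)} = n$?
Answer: $-41$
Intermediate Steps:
$h = \frac{4}{5}$ ($h = \frac{1}{5} \cdot 4 = \frac{4}{5} \approx 0.8$)
$Y{\left(m \right)} = 0$ ($Y{\left(m \right)} = 5 - 5 = 0$)
$C = 25$ ($C = 5^{2} = 25$)
$M = -41$ ($M = -6 - 35 = -41$)
$C P{\left(Y{\left(h \right)} \right)} + M = 25 \cdot 0 - 41 = 0 - 41 = -41$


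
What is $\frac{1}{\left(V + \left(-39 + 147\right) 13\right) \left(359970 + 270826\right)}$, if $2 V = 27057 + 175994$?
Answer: $\frac{1}{64927516882} \approx 1.5402 \cdot 10^{-11}$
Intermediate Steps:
$V = \frac{203051}{2}$ ($V = \frac{27057 + 175994}{2} = \frac{1}{2} \cdot 203051 = \frac{203051}{2} \approx 1.0153 \cdot 10^{5}$)
$\frac{1}{\left(V + \left(-39 + 147\right) 13\right) \left(359970 + 270826\right)} = \frac{1}{\left(\frac{203051}{2} + \left(-39 + 147\right) 13\right) \left(359970 + 270826\right)} = \frac{1}{\left(\frac{203051}{2} + 108 \cdot 13\right) 630796} = \frac{1}{\left(\frac{203051}{2} + 1404\right) 630796} = \frac{1}{\frac{205859}{2} \cdot 630796} = \frac{1}{64927516882}$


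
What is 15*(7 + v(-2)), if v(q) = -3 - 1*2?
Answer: 30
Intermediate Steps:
v(q) = -5 (v(q) = -3 - 2 = -5)
15*(7 + v(-2)) = 15*(7 - 5) = 15*2 = 30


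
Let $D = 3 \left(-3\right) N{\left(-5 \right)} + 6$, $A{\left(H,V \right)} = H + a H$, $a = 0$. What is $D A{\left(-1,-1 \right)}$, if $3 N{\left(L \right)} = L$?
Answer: $-21$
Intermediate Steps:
$N{\left(L \right)} = \frac{L}{3}$
$A{\left(H,V \right)} = H$ ($A{\left(H,V \right)} = H + 0 H = H + 0 = H$)
$D = 21$ ($D = 3 \left(-3\right) \frac{1}{3} \left(-5\right) + 6 = \left(-9\right) \left(- \frac{5}{3}\right) + 6 = 15 + 6 = 21$)
$D A{\left(-1,-1 \right)} = 21 \left(-1\right) = -21$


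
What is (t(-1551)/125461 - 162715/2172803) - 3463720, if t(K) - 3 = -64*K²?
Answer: -944551670051823558/272602037183 ≈ -3.4649e+6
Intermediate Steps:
t(K) = 3 - 64*K²
(t(-1551)/125461 - 162715/2172803) - 3463720 = ((3 - 64*(-1551)²)/125461 - 162715/2172803) - 3463720 = ((3 - 64*2405601)*(1/125461) - 162715*1/2172803) - 3463720 = ((3 - 153958464)*(1/125461) - 162715/2172803) - 3463720 = (-153958461*1/125461 - 162715/2172803) - 3463720 = (-153958461/125461 - 162715/2172803) - 3463720 = -334541820322798/272602037183 - 3463720 = -944551670051823558/272602037183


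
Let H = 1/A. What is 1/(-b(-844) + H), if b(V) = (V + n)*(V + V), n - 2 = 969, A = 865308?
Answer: 865308/185501267809 ≈ 4.6647e-6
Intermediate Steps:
n = 971 (n = 2 + 969 = 971)
b(V) = 2*V*(971 + V) (b(V) = (V + 971)*(V + V) = (971 + V)*(2*V) = 2*V*(971 + V))
H = 1/865308 ≈ 1.1557e-6
1/(-b(-844) + H) = 1/(-2*(-844)*(971 - 844) + 1/865308) = 1/(-2*(-844)*127 + 1/865308) = 1/(-1*(-214376) + 1/865308) = 1/(214376 + 1/865308) = 1/(185501267809/865308) = 865308/185501267809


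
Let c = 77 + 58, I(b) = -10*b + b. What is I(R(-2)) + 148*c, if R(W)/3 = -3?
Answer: 20061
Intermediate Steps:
R(W) = -9 (R(W) = 3*(-3) = -9)
I(b) = -9*b
c = 135
I(R(-2)) + 148*c = -9*(-9) + 148*135 = 81 + 19980 = 20061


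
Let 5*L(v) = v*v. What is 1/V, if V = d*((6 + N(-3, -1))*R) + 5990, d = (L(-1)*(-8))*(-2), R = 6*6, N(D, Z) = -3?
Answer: 5/31678 ≈ 0.00015784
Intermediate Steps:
L(v) = v²/5 (L(v) = (v*v)/5 = v²/5)
R = 36
d = 16/5 (d = (((⅕)*(-1)²)*(-8))*(-2) = (((⅕)*1)*(-8))*(-2) = ((⅕)*(-8))*(-2) = -8/5*(-2) = 16/5 ≈ 3.2000)
V = 31678/5 (V = 16*((6 - 3)*36)/5 + 5990 = 16*(3*36)/5 + 5990 = (16/5)*108 + 5990 = 1728/5 + 5990 = 31678/5 ≈ 6335.6)
1/V = 1/(31678/5) = 5/31678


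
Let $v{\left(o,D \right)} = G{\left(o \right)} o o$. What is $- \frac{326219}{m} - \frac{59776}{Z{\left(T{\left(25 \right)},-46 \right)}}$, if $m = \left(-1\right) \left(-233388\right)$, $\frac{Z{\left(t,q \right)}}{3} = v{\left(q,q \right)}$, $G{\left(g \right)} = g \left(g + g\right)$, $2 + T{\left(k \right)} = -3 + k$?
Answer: $- \frac{91434774107}{65311531308} \approx -1.4$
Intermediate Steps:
$T{\left(k \right)} = -5 + k$ ($T{\left(k \right)} = -2 + \left(-3 + k\right) = -5 + k$)
$G{\left(g \right)} = 2 g^{2}$ ($G{\left(g \right)} = g 2 g = 2 g^{2}$)
$v{\left(o,D \right)} = 2 o^{4}$ ($v{\left(o,D \right)} = 2 o^{2} o o = 2 o^{3} o = 2 o^{4}$)
$Z{\left(t,q \right)} = 6 q^{4}$ ($Z{\left(t,q \right)} = 3 \cdot 2 q^{4} = 6 q^{4}$)
$m = 233388$
$- \frac{326219}{m} - \frac{59776}{Z{\left(T{\left(25 \right)},-46 \right)}} = - \frac{326219}{233388} - \frac{59776}{6 \left(-46\right)^{4}} = \left(-326219\right) \frac{1}{233388} - \frac{59776}{6 \cdot 4477456} = - \frac{326219}{233388} - \frac{59776}{26864736} = - \frac{326219}{233388} - \frac{1868}{839523} = - \frac{91434774107}{65311531308}$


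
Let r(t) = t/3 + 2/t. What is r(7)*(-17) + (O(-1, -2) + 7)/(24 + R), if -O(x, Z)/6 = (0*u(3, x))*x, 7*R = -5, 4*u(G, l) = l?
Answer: -151376/3423 ≈ -44.223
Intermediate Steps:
u(G, l) = l/4
R = -5/7 (R = (⅐)*(-5) = -5/7 ≈ -0.71429)
O(x, Z) = 0 (O(x, Z) = -6*0*(x/4)*x = -0*x = -6*0 = 0)
r(t) = 2/t + t/3 (r(t) = t*(⅓) + 2/t = t/3 + 2/t = 2/t + t/3)
r(7)*(-17) + (O(-1, -2) + 7)/(24 + R) = (2/7 + (⅓)*7)*(-17) + (0 + 7)/(24 - 5/7) = (2*(⅐) + 7/3)*(-17) + 7/(163/7) = (2/7 + 7/3)*(-17) + 7*(7/163) = (55/21)*(-17) + 49/163 = -935/21 + 49/163 = -151376/3423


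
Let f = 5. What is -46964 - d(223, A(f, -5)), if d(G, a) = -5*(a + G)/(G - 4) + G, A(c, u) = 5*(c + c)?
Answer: -3444196/73 ≈ -47181.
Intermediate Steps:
A(c, u) = 10*c (A(c, u) = 5*(2*c) = 10*c)
d(G, a) = G - 5*(G + a)/(-4 + G) (d(G, a) = -5*(G + a)/(-4 + G) + G = G - 5*(G + a)/(-4 + G))
-46964 - d(223, A(f, -5)) = -46964 - (223**2 - 9*223 - 50*5)/(-4 + 223) = -46964 - (49729 - 2007 - 5*50)/219 = -46964 - (49729 - 2007 - 250)/219 = -46964 - 47472/219 = -46964 - 1*15824/73 = -46964 - 15824/73 = -3444196/73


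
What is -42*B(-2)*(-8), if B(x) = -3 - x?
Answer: -336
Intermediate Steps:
-42*B(-2)*(-8) = -42*(-3 - 1*(-2))*(-8) = -42*(-3 + 2)*(-8) = -42*(-1)*(-8) = 42*(-8) = -336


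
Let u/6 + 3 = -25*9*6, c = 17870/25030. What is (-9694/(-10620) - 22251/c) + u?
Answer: -372759280301/9488970 ≈ -39283.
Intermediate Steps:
c = 1787/2503 (c = 17870*(1/25030) = 1787/2503 ≈ 0.71394)
u = -8118 (u = -18 + 6*(-25*9*6) = -18 + 6*(-225*6) = -18 + 6*(-1350) = -18 - 8100 = -8118)
(-9694/(-10620) - 22251/c) + u = (-9694/(-10620) - 22251/1787/2503) - 8118 = (-9694*(-1/10620) - 22251*2503/1787) - 8118 = (4847/5310 - 55694253/1787) - 8118 = -295727821841/9488970 - 8118 = -372759280301/9488970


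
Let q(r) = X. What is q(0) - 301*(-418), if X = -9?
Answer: 125809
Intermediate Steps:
q(r) = -9
q(0) - 301*(-418) = -9 - 301*(-418) = -9 + 125818 = 125809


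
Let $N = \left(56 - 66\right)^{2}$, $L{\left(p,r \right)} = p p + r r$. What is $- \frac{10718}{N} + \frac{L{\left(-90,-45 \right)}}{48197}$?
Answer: $- \frac{257781473}{2409850} \approx -106.97$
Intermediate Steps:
$L{\left(p,r \right)} = p^{2} + r^{2}$
$N = 100$ ($N = \left(-10\right)^{2} = 100$)
$- \frac{10718}{N} + \frac{L{\left(-90,-45 \right)}}{48197} = - \frac{10718}{100} + \frac{\left(-90\right)^{2} + \left(-45\right)^{2}}{48197} = \left(-10718\right) \frac{1}{100} + \left(8100 + 2025\right) \frac{1}{48197} = - \frac{5359}{50} + 10125 \cdot \frac{1}{48197} = - \frac{5359}{50} + \frac{10125}{48197} = - \frac{257781473}{2409850}$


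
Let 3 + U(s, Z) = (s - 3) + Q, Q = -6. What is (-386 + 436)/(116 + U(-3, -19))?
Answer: 50/101 ≈ 0.49505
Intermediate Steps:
U(s, Z) = -12 + s (U(s, Z) = -3 + ((s - 3) - 6) = -3 + ((-3 + s) - 6) = -3 + (-9 + s) = -12 + s)
(-386 + 436)/(116 + U(-3, -19)) = (-386 + 436)/(116 + (-12 - 3)) = 50/(116 - 15) = 50/101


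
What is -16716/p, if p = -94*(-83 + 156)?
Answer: 8358/3431 ≈ 2.4360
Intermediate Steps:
p = -6862 (p = -94*73 = -6862)
-16716/p = -16716/(-6862) = -16716*(-1/6862) = 8358/3431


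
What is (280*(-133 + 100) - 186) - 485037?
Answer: -494463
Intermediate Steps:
(280*(-133 + 100) - 186) - 485037 = (280*(-33) - 186) - 485037 = (-9240 - 186) - 485037 = -9426 - 485037 = -494463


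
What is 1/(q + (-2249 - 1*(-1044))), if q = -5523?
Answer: -1/6728 ≈ -0.00014863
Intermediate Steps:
1/(q + (-2249 - 1*(-1044))) = 1/(-5523 + (-2249 - 1*(-1044))) = 1/(-5523 + (-2249 + 1044)) = 1/(-5523 - 1205) = 1/(-6728) = -1/6728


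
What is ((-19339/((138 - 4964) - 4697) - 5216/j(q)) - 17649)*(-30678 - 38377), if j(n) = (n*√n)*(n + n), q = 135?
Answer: 11604836936840/9523 + 36019088*√15/164025 ≈ 1.2186e+9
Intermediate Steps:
j(n) = 2*n^(5/2) (j(n) = n^(3/2)*(2*n) = 2*n^(5/2))
((-19339/((138 - 4964) - 4697) - 5216/j(q)) - 17649)*(-30678 - 38377) = ((-19339/((138 - 4964) - 4697) - 5216*√15/1640250) - 17649)*(-30678 - 38377) = ((-19339/(-4826 - 4697) - 5216*√15/1640250) - 17649)*(-69055) = ((-19339/(-9523) - 5216*√15/1640250) - 17649)*(-69055) = ((-19339*(-1/9523) - 2608*√15/820125) - 17649)*(-69055) = ((19339/9523 - 2608*√15/820125) - 17649)*(-69055) = (-168052088/9523 - 2608*√15/820125)*(-69055) = 11604836936840/9523 + 36019088*√15/164025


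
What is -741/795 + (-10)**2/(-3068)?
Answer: -196074/203255 ≈ -0.96467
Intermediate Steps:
-741/795 + (-10)**2/(-3068) = -741*1/795 + 100*(-1/3068) = -247/265 - 25/767 = -196074/203255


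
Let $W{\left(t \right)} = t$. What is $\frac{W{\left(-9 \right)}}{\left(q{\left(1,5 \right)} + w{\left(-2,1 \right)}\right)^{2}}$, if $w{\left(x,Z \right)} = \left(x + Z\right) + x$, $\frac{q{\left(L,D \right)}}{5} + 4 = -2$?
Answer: $- \frac{1}{121} \approx -0.0082645$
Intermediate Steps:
$q{\left(L,D \right)} = -30$ ($q{\left(L,D \right)} = -20 + 5 \left(-2\right) = -20 - 10 = -30$)
$w{\left(x,Z \right)} = Z + 2 x$ ($w{\left(x,Z \right)} = \left(Z + x\right) + x = Z + 2 x$)
$\frac{W{\left(-9 \right)}}{\left(q{\left(1,5 \right)} + w{\left(-2,1 \right)}\right)^{2}} = - \frac{9}{\left(-30 + \left(1 + 2 \left(-2\right)\right)\right)^{2}} = - \frac{9}{\left(-30 + \left(1 - 4\right)\right)^{2}} = - \frac{9}{\left(-30 - 3\right)^{2}} = - \frac{9}{\left(-33\right)^{2}} = - \frac{9}{1089} = \left(-9\right) \frac{1}{1089} = - \frac{1}{121}$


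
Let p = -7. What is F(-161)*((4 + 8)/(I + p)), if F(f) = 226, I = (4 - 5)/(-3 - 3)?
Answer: -16272/41 ≈ -396.88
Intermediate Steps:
I = ⅙ (I = -1/(-6) = -1*(-⅙) = ⅙ ≈ 0.16667)
F(-161)*((4 + 8)/(I + p)) = 226*((4 + 8)/(⅙ - 7)) = 226*(12/(-41/6)) = 226*(12*(-6/41)) = 226*(-72/41) = -16272/41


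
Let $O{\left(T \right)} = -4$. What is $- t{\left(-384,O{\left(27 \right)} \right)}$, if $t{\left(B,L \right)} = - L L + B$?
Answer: $400$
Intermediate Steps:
$t{\left(B,L \right)} = B - L^{2}$ ($t{\left(B,L \right)} = - L^{2} + B = B - L^{2}$)
$- t{\left(-384,O{\left(27 \right)} \right)} = - (-384 - \left(-4\right)^{2}) = - (-384 - 16) = \left(-1\right) \left(-400\right) = 400$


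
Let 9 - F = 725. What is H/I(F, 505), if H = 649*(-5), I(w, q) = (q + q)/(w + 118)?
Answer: 194051/101 ≈ 1921.3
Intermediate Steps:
F = -716 (F = 9 - 1*725 = 9 - 725 = -716)
I(w, q) = 2*q/(118 + w) (I(w, q) = (2*q)/(118 + w) = 2*q/(118 + w))
H = -3245
H/I(F, 505) = -3245/(2*505/(118 - 716)) = -3245/(2*505/(-598)) = -3245/(2*505*(-1/598)) = -3245/(-505/299) = -3245*(-299/505) = 194051/101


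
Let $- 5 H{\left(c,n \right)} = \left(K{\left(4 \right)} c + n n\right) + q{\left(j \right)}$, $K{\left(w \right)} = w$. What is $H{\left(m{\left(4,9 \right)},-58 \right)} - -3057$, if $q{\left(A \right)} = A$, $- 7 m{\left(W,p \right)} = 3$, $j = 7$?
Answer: $\frac{16682}{7} \approx 2383.1$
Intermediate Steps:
$m{\left(W,p \right)} = - \frac{3}{7}$ ($m{\left(W,p \right)} = \left(- \frac{1}{7}\right) 3 = - \frac{3}{7}$)
$H{\left(c,n \right)} = - \frac{7}{5} - \frac{4 c}{5} - \frac{n^{2}}{5}$ ($H{\left(c,n \right)} = - \frac{\left(4 c + n n\right) + 7}{5} = - \frac{\left(4 c + n^{2}\right) + 7}{5} = - \frac{\left(n^{2} + 4 c\right) + 7}{5} = - \frac{7 + n^{2} + 4 c}{5} = - \frac{7}{5} - \frac{4 c}{5} - \frac{n^{2}}{5}$)
$H{\left(m{\left(4,9 \right)},-58 \right)} - -3057 = \left(- \frac{7}{5} - - \frac{12}{35} - \frac{\left(-58\right)^{2}}{5}\right) - -3057 = \left(- \frac{7}{5} + \frac{12}{35} - \frac{3364}{5}\right) + 3057 = - \frac{4717}{7} + 3057 = \frac{16682}{7}$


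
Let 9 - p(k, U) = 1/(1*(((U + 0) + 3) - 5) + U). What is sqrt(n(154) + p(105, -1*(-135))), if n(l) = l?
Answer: sqrt(2926761)/134 ≈ 12.767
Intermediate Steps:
p(k, U) = 9 - 1/(-2 + 2*U) (p(k, U) = 9 - 1/(1*(((U + 0) + 3) - 5) + U) = 9 - 1/(1*((U + 3) - 5) + U) = 9 - 1/(1*((3 + U) - 5) + U) = 9 - 1/(1*(-2 + U) + U) = 9 - 1/((-2 + U) + U) = 9 - 1/(-2 + 2*U))
sqrt(n(154) + p(105, -1*(-135))) = sqrt(154 + (-19 + 18*(-1*(-135)))/(2*(-1 - 1*(-135)))) = sqrt(154 + (-19 + 18*135)/(2*(-1 + 135))) = sqrt(154 + (1/2)*(-19 + 2430)/134) = sqrt(154 + (1/2)*(1/134)*2411) = sqrt(154 + 2411/268) = sqrt(43683/268) = sqrt(2926761)/134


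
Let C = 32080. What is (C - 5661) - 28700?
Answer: -2281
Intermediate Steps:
(C - 5661) - 28700 = (32080 - 5661) - 28700 = 26419 - 28700 = -2281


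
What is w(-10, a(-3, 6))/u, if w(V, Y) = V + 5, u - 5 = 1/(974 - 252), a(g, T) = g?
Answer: -3610/3611 ≈ -0.99972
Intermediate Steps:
u = 3611/722 (u = 5 + 1/(974 - 252) = 5 + 1/722 = 3611/722 ≈ 5.0014)
w(V, Y) = 5 + V
w(-10, a(-3, 6))/u = (5 - 10)/(3611/722) = -5*722/3611 = -3610/3611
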